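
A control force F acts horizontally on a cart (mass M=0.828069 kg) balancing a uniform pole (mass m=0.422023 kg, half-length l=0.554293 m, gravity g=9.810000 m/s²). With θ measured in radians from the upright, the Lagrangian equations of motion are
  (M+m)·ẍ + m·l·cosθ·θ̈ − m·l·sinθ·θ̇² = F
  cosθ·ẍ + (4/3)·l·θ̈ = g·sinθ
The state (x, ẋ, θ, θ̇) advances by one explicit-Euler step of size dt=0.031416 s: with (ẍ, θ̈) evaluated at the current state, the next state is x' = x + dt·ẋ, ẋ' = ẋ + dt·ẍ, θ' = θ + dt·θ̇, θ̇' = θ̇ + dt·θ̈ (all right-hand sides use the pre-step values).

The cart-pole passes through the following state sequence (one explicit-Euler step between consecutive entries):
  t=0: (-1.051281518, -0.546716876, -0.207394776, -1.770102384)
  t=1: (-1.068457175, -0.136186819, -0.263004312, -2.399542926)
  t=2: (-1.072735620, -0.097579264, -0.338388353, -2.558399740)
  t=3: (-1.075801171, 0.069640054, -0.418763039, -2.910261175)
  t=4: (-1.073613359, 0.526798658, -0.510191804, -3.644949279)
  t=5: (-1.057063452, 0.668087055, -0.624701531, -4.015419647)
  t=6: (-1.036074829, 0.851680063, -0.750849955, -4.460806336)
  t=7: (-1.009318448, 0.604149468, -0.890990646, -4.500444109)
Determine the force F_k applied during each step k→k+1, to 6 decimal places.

step 0→1:
  ẍ = (ẋ'−ẋ)/dt = (-0.136186819−-0.546716876)/0.031416 = 13.067547
  θ̈ = (θ̇'−θ̇)/dt = (-2.399542926−-1.770102384)/0.031416 = -20.035668
  sinθ=-0.205911, cosθ=0.978571
  F = (M+m)·ẍ + m·l·cosθ·θ̈ − m·l·sinθ·θ̇² = 16.335636 + -4.586396 − -0.150922 = 11.900162
step 1→2:
  ẍ = (ẋ'−ẋ)/dt = (-0.097579264−-0.136186819)/0.031416 = 1.228914
  θ̈ = (θ̇'−θ̇)/dt = (-2.558399740−-2.399542926)/0.031416 = -5.056558
  sinθ=-0.259983, cosθ=0.965613
  F = (M+m)·ẍ + m·l·cosθ·θ̈ − m·l·sinθ·θ̇² = 1.536255 + -1.142178 − -0.350168 = 0.744246
step 2→3:
  ẍ = (ẋ'−ẋ)/dt = (0.069640054−-0.097579264)/0.031416 = 5.322744
  θ̈ = (θ̇'−θ̇)/dt = (-2.910261175−-2.558399740)/0.031416 = -11.200071
  sinθ=-0.331967, cosθ=0.943291
  F = (M+m)·ẍ + m·l·cosθ·θ̈ − m·l·sinθ·θ̇² = 6.653919 + -2.471394 − -0.508285 = 4.690811
step 3→4:
  ẍ = (ẋ'−ẋ)/dt = (0.526798658−0.069640054)/0.031416 = 14.551776
  θ̈ = (θ̇'−θ̇)/dt = (-3.644949279−-2.910261175)/0.031416 = -23.385794
  sinθ=-0.406631, cosθ=0.913593
  F = (M+m)·ẍ + m·l·cosθ·θ̈ − m·l·sinθ·θ̇² = 18.191059 + -4.997815 − -0.805637 = 13.998881
step 4→5:
  ẍ = (ẋ'−ẋ)/dt = (0.668087055−0.526798658)/0.031416 = 4.497339
  θ̈ = (θ̇'−θ̇)/dt = (-4.015419647−-3.644949279)/0.031416 = -11.792410
  sinθ=-0.488345, cosθ=0.872651
  F = (M+m)·ẍ + m·l·cosθ·θ̈ − m·l·sinθ·θ̇² = 5.622087 + -2.407236 − -1.517696 = 4.732548
step 5→6:
  ẍ = (ẋ'−ẋ)/dt = (0.851680063−0.668087055)/0.031416 = 5.843933
  θ̈ = (θ̇'−θ̇)/dt = (-4.460806336−-4.015419647)/0.031416 = -14.177065
  sinθ=-0.584855, cosθ=0.811138
  F = (M+m)·ẍ + m·l·cosθ·θ̈ − m·l·sinθ·θ̇² = 7.305454 + -2.690026 − -2.205900 = 6.821328
step 6→7:
  ẍ = (ẋ'−ẋ)/dt = (0.604149468−0.851680063)/0.031416 = -7.879125
  θ̈ = (θ̇'−θ̇)/dt = (-4.500444109−-4.460806336)/0.031416 = -1.261707
  sinθ=-0.682260, cosθ=0.731109
  F = (M+m)·ẍ + m·l·cosθ·θ̈ − m·l·sinθ·θ̇² = -9.849631 + -0.215782 − -3.175795 = -6.889619

F_0 = 11.900162 N
F_1 = 0.744246 N
F_2 = 4.690811 N
F_3 = 13.998881 N
F_4 = 4.732548 N
F_5 = 6.821328 N
F_6 = -6.889619 N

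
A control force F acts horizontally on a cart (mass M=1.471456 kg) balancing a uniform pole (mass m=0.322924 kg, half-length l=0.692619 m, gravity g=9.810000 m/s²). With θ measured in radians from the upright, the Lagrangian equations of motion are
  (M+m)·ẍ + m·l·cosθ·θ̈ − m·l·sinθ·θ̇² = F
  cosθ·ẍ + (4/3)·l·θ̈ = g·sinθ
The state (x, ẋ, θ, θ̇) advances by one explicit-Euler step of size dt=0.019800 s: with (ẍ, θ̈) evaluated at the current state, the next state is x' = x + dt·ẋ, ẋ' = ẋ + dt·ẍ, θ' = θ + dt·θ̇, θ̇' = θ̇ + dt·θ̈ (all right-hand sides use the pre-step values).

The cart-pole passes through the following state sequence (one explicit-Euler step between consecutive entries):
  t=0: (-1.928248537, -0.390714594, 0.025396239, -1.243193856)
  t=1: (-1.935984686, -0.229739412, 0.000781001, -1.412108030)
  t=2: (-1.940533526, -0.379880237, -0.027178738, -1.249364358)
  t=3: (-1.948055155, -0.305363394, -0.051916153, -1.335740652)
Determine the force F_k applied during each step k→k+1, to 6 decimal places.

F_0 = 12.672178 N
F_1 = -11.768526 N
F_2 = 5.787238 N

step 0→1:
  ẍ = (ẋ'−ẋ)/dt = (-0.229739412−-0.390714594)/0.019800 = 8.130060
  θ̈ = (θ̇'−θ̇)/dt = (-1.412108030−-1.243193856)/0.019800 = -8.531019
  sinθ=0.025394, cosθ=0.999678
  F = (M+m)·ẍ + m·l·cosθ·θ̈ − m·l·sinθ·θ̇² = 14.588417 + -1.907461 − 0.008778 = 12.672178
step 1→2:
  ẍ = (ẋ'−ẋ)/dt = (-0.379880237−-0.229739412)/0.019800 = -7.582870
  θ̈ = (θ̇'−θ̇)/dt = (-1.249364358−-1.412108030)/0.019800 = 8.219377
  sinθ=0.000781, cosθ=1.000000
  F = (M+m)·ẍ + m·l·cosθ·θ̈ − m·l·sinθ·θ̇² = -13.606550 + 1.838372 − 0.000348 = -11.768526
step 2→3:
  ẍ = (ẋ'−ẋ)/dt = (-0.305363394−-0.379880237)/0.019800 = 3.763477
  θ̈ = (θ̇'−θ̇)/dt = (-1.335740652−-1.249364358)/0.019800 = -4.362439
  sinθ=-0.027175, cosθ=0.999631
  F = (M+m)·ẍ + m·l·cosθ·θ̈ − m·l·sinθ·θ̇² = 6.753108 + -0.975357 − -0.009487 = 5.787238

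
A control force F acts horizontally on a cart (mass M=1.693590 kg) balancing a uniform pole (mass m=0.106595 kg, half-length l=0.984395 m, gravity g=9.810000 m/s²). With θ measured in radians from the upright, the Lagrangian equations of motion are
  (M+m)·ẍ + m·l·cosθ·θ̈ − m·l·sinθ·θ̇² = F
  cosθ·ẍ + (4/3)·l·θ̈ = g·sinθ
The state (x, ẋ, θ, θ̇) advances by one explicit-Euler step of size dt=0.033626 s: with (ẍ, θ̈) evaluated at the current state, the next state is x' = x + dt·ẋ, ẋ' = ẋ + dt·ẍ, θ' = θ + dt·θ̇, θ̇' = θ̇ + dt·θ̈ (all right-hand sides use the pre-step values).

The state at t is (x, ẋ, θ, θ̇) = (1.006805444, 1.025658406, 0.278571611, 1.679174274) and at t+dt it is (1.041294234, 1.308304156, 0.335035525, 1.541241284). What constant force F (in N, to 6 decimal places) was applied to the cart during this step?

ẍ = (ẋ'−ẋ)/dt = (1.308304156−1.025658406)/0.033626 = 8.405572
θ̈ = (θ̇'−θ̇)/dt = (1.541241284−1.679174274)/0.033626 = -4.101974
sinθ=0.274983, cosθ=0.961449
F = (M+m)·ẍ + m·l·cosθ·θ̈ − m·l·sinθ·θ̇² = 15.131584 + -0.413833 − 0.081359 = 14.636392

F = 14.636392 N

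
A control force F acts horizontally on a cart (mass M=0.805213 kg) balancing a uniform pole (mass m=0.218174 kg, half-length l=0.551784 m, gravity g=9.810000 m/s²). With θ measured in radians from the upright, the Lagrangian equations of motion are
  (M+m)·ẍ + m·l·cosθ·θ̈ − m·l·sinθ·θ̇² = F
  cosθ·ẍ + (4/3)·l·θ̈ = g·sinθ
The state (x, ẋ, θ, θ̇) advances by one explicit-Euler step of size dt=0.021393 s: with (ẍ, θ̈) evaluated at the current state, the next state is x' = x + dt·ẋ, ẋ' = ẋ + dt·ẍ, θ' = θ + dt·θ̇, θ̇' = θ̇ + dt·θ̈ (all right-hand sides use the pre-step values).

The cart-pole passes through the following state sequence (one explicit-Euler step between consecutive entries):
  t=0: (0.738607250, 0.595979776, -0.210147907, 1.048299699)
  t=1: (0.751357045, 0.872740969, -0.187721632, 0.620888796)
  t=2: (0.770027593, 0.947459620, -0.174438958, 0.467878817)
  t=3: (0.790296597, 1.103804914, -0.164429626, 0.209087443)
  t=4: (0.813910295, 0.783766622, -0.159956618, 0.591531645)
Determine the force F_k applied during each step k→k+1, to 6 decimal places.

F_0 = 10.914895 N
F_1 = 2.737105 N
F_2 = 6.049540 N
F_3 = -13.185859 N

step 0→1:
  ẍ = (ẋ'−ẋ)/dt = (0.872740969−0.595979776)/0.021393 = 12.936998
  θ̈ = (θ̇'−θ̇)/dt = (0.620888796−1.048299699)/0.021393 = -19.979007
  sinθ=-0.208605, cosθ=0.978000
  F = (M+m)·ẍ + m·l·cosθ·θ̈ − m·l·sinθ·θ̇² = 13.239555 + -2.352258 − -0.027597 = 10.914895
step 1→2:
  ẍ = (ẋ'−ẋ)/dt = (0.947459620−0.872740969)/0.021393 = 3.492668
  θ̈ = (θ̇'−θ̇)/dt = (0.467878817−0.620888796)/0.021393 = -7.152339
  sinθ=-0.186621, cosθ=0.982432
  F = (M+m)·ẍ + m·l·cosθ·θ̈ − m·l·sinθ·θ̇² = 3.574351 + -0.845907 − -0.008661 = 2.737105
step 2→3:
  ẍ = (ẋ'−ẋ)/dt = (1.103804914−0.947459620)/0.021393 = 7.308245
  θ̈ = (θ̇'−θ̇)/dt = (0.209087443−0.467878817)/0.021393 = -12.097012
  sinθ=-0.173556, cosθ=0.984824
  F = (M+m)·ẍ + m·l·cosθ·θ̈ − m·l·sinθ·θ̇² = 7.479163 + -1.434197 − -0.004574 = 6.049540
step 3→4:
  ẍ = (ẋ'−ẋ)/dt = (0.783766622−1.103804914)/0.021393 = -14.959954
  θ̈ = (θ̇'−θ̇)/dt = (0.591531645−0.209087443)/0.021393 = 17.877072
  sinθ=-0.163690, cosθ=0.986512
  F = (M+m)·ẍ + m·l·cosθ·θ̈ − m·l·sinθ·θ̇² = -15.309822 + 2.123102 − -0.000861 = -13.185859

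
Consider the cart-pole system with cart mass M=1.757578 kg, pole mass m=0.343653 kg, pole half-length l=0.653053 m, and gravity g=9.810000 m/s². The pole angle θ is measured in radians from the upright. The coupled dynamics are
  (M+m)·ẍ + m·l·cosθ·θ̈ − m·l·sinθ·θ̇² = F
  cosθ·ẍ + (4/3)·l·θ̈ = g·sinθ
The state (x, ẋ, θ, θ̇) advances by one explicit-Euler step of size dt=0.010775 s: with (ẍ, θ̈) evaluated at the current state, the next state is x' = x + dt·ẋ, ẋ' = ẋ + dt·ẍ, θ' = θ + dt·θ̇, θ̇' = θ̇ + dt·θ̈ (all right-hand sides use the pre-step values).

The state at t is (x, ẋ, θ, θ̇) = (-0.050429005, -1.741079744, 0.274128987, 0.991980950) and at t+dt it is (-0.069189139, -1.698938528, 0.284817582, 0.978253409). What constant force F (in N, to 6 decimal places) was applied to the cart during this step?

F = 7.882925 N

ẍ = (ẋ'−ẋ)/dt = (-1.698938528−-1.741079744)/0.010775 = 3.911018
θ̈ = (θ̇'−θ̇)/dt = (0.978253409−0.991980950)/0.010775 = -1.274018
sinθ=0.270709, cosθ=0.962661
F = (M+m)·ẍ + m·l·cosθ·θ̈ − m·l·sinθ·θ̇² = 8.217952 + -0.275244 − 0.059783 = 7.882925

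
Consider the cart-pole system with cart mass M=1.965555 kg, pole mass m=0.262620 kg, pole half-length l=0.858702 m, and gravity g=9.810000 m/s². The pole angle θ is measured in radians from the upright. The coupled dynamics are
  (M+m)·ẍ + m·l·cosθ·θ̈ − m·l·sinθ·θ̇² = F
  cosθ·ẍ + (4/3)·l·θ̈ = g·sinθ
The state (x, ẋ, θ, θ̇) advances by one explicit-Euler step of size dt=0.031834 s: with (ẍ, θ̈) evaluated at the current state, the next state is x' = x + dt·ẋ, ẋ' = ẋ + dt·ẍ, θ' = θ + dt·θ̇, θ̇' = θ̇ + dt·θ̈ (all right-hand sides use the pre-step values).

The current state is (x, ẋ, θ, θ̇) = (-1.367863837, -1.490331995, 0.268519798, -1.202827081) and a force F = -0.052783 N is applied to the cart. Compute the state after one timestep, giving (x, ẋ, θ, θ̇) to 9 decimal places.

sinθ=0.265304569, cosθ=0.964164657
temp = (F + m·l·θ̇²·sinθ)/(M+m) = (-0.052783 + 0.086560827)/2.228175 = 0.015159414
θ̈ = (g·sinθ − cosθ·temp)/(l·(4/3 − m·cos²θ/(M+m))) = 2.462788022
ẍ = temp − m·l·θ̈·cosθ/(M+m) = -0.225165732
Euler: x'=-1.367863837+0.031834·-1.490331995=-1.415307066, ẋ'=-1.490331995+0.031834·-0.225165732=-1.497499921
       θ'=0.268519798+0.031834·-1.202827081=0.230229001, θ̇'=-1.202827081+0.031834·2.462788022=-1.124426687

(-1.415307066, -1.497499921, 0.230229001, -1.124426687)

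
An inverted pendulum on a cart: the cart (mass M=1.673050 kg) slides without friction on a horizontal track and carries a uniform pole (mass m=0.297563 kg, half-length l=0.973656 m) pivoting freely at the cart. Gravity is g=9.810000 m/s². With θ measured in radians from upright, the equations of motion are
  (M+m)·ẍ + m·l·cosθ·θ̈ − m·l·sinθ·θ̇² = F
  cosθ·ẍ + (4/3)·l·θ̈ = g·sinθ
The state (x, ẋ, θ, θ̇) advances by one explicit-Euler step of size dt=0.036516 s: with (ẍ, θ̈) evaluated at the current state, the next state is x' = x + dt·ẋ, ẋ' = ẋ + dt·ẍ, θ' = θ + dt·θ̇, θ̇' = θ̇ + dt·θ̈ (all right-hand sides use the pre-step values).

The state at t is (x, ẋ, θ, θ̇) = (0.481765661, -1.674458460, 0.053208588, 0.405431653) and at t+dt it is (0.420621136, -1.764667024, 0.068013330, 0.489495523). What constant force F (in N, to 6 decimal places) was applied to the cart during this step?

F = -4.204672 N

ẍ = (ẋ'−ẋ)/dt = (-1.764667024−-1.674458460)/0.036516 = -2.470385
θ̈ = (θ̇'−θ̇)/dt = (0.489495523−0.405431653)/0.036516 = 2.302111
sinθ=0.053183, cosθ=0.998585
F = (M+m)·ẍ + m·l·cosθ·θ̈ − m·l·sinθ·θ̇² = -4.868172 + 0.666033 − 0.002533 = -4.204672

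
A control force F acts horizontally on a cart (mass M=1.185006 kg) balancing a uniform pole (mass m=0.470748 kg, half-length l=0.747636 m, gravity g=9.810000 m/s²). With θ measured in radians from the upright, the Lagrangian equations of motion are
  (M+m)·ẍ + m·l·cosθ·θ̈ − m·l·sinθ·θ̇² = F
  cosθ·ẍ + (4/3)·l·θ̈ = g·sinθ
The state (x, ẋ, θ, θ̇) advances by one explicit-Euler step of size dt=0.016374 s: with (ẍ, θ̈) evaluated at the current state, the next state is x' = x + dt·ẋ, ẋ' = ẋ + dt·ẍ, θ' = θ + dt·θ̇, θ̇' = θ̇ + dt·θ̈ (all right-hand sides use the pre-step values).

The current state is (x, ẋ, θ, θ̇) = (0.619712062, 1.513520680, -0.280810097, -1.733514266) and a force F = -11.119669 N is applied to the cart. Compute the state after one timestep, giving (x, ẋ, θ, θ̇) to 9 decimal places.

(0.644494450, 1.384350581, -0.309194660, -1.653667680)

sinθ=-0.277134106, cosθ=0.960831248
temp = (F + m·l·θ̇²·sinθ)/(M+m) = (-11.119669 + -0.293105188)/1.655754 = -6.892795782
θ̈ = (g·sinθ − cosθ·temp)/(l·(4/3 − m·cos²θ/(M+m))) = 4.876425206
ẍ = temp − m·l·θ̈·cosθ/(M+m) = -7.888732083
Euler: x'=0.619712062+0.016374·1.513520680=0.644494450, ẋ'=1.513520680+0.016374·-7.888732083=1.384350581
       θ'=-0.280810097+0.016374·-1.733514266=-0.309194660, θ̇'=-1.733514266+0.016374·4.876425206=-1.653667680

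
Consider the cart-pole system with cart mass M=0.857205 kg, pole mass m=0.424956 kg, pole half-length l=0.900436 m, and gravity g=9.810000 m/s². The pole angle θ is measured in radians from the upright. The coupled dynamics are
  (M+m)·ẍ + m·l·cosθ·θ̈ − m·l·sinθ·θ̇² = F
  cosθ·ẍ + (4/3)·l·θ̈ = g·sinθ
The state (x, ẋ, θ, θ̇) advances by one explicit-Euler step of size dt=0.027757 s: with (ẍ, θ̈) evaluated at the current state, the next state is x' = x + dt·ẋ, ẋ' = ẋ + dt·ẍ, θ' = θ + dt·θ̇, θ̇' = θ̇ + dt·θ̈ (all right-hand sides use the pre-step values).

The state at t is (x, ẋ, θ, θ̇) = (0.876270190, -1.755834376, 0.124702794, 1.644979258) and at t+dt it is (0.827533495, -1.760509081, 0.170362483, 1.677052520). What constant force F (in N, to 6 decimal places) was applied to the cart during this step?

ẍ = (ẋ'−ẋ)/dt = (-1.760509081−-1.755834376)/0.027757 = -0.168415
θ̈ = (θ̇'−θ̇)/dt = (1.677052520−1.644979258)/0.027757 = 1.155502
sinθ=0.124380, cosθ=0.992235
F = (M+m)·ẍ + m·l·cosθ·θ̈ − m·l·sinθ·θ̇² = -0.215936 + 0.438714 − 0.128786 = 0.093993

F = 0.093993 N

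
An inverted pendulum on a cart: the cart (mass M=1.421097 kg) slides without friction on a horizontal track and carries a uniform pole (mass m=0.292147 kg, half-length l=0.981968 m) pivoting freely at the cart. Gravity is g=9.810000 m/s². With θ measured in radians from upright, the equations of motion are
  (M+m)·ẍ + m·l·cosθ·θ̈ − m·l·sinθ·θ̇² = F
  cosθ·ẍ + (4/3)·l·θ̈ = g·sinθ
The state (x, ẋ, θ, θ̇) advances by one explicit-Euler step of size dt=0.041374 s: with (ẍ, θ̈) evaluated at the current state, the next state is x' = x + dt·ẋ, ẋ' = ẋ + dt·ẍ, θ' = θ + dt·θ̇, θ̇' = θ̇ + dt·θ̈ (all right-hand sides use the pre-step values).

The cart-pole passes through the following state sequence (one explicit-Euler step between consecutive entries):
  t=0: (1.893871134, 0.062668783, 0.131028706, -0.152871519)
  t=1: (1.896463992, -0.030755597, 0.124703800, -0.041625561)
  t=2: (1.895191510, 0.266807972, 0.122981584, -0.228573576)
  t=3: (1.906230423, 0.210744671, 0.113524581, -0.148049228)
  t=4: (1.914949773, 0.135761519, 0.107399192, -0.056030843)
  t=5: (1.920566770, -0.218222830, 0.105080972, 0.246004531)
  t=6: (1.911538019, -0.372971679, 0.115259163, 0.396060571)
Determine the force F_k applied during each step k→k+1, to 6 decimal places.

step 0→1:
  ẍ = (ẋ'−ẋ)/dt = (-0.030755597−0.062668783)/0.041374 = -2.258046
  θ̈ = (θ̇'−θ̇)/dt = (-0.041625561−-0.152871519)/0.041374 = 2.688789
  sinθ=0.130654, cosθ=0.991428
  F = (M+m)·ẍ + m·l·cosθ·θ̈ − m·l·sinθ·θ̇² = -3.868583 + 0.764745 − 0.000876 = -3.104714
step 1→2:
  ẍ = (ẋ'−ẋ)/dt = (0.266807972−-0.030755597)/0.041374 = 7.192043
  θ̈ = (θ̇'−θ̇)/dt = (-0.228573576−-0.041625561)/0.041374 = -4.518490
  sinθ=0.124381, cosθ=0.992235
  F = (M+m)·ẍ + m·l·cosθ·θ̈ − m·l·sinθ·θ̇² = 12.321724 + -1.286194 − 0.000062 = 11.035468
step 2→3:
  ẍ = (ẋ'−ẋ)/dt = (0.210744671−0.266807972)/0.041374 = -1.355037
  θ̈ = (θ̇'−θ̇)/dt = (-0.148049228−-0.228573576)/0.041374 = 1.946255
  sinθ=0.122672, cosθ=0.992447
  F = (M+m)·ẍ + m·l·cosθ·θ̈ − m·l·sinθ·θ̇² = -2.321509 + 0.554123 − 0.001839 = -1.769225
step 3→4:
  ẍ = (ẋ'−ẋ)/dt = (0.135761519−0.210744671)/0.041374 = -1.812325
  θ̈ = (θ̇'−θ̇)/dt = (-0.056030843−-0.148049228)/0.041374 = 2.224063
  sinθ=0.113281, cosθ=0.993563
  F = (M+m)·ẍ + m·l·cosθ·θ̈ − m·l·sinθ·θ̇² = -3.104956 + 0.633930 − 0.000712 = -2.471738
step 4→5:
  ẍ = (ẋ'−ẋ)/dt = (-0.218222830−0.135761519)/0.041374 = -8.555720
  θ̈ = (θ̇'−θ̇)/dt = (0.246004531−-0.056030843)/0.041374 = 7.300125
  sinθ=0.107193, cosθ=0.994238
  F = (M+m)·ẍ + m·l·cosθ·θ̈ − m·l·sinθ·θ̇² = -14.658036 + 2.082186 − 0.000097 = -12.575946
step 5→6:
  ẍ = (ẋ'−ẋ)/dt = (-0.372971679−-0.218222830)/0.041374 = -3.740244
  θ̈ = (θ̇'−θ̇)/dt = (0.396060571−0.246004531)/0.041374 = 3.626820
  sinθ=0.104888, cosθ=0.994484
  F = (M+m)·ẍ + m·l·cosθ·θ̈ − m·l·sinθ·θ̇² = -6.407950 + 1.034719 − 0.001821 = -5.375052

F_0 = -3.104714 N
F_1 = 11.035468 N
F_2 = -1.769225 N
F_3 = -2.471738 N
F_4 = -12.575946 N
F_5 = -5.375052 N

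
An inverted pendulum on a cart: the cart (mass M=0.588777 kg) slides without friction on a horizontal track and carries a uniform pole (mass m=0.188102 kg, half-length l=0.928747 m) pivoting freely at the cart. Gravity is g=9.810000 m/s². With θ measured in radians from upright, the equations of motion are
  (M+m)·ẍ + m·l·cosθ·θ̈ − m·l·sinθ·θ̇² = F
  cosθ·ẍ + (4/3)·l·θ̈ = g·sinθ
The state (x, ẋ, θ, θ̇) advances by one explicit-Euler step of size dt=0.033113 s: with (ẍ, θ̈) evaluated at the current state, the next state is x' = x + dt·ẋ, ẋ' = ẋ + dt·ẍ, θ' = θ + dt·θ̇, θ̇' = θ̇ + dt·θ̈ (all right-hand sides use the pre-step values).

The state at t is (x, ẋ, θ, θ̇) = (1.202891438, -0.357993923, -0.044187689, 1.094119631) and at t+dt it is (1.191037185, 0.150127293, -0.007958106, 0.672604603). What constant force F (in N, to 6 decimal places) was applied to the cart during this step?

ẍ = (ẋ'−ẋ)/dt = (0.150127293−-0.357993923)/0.033113 = 15.345067
θ̈ = (θ̇'−θ̇)/dt = (0.672604603−1.094119631)/0.033113 = -12.729593
sinθ=-0.044173, cosθ=0.999024
F = (M+m)·ẍ + m·l·cosθ·θ̈ − m·l·sinθ·θ̇² = 11.921261 + -2.221679 − -0.009238 = 9.708820

F = 9.708820 N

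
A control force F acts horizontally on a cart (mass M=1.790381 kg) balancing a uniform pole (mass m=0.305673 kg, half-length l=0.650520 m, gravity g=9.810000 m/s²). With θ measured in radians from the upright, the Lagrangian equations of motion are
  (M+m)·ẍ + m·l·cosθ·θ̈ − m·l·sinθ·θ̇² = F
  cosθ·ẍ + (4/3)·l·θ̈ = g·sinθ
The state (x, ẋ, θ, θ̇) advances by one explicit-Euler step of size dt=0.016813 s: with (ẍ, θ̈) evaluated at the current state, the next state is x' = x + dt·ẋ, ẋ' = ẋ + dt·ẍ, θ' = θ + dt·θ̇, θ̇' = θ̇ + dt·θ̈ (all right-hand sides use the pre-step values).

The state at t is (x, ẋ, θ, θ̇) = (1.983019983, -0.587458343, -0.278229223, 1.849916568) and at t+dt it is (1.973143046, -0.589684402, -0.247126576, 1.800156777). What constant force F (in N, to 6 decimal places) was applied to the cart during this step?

F = -0.656495 N

ẍ = (ẋ'−ẋ)/dt = (-0.589684402−-0.587458343)/0.016813 = -0.132401
θ̈ = (θ̇'−θ̇)/dt = (1.800156777−1.849916568)/0.016813 = -2.959602
sinθ=-0.274653, cosθ=0.961543
F = (M+m)·ẍ + m·l·cosθ·θ̈ − m·l·sinθ·θ̇² = -0.277520 + -0.565874 − -0.186899 = -0.656495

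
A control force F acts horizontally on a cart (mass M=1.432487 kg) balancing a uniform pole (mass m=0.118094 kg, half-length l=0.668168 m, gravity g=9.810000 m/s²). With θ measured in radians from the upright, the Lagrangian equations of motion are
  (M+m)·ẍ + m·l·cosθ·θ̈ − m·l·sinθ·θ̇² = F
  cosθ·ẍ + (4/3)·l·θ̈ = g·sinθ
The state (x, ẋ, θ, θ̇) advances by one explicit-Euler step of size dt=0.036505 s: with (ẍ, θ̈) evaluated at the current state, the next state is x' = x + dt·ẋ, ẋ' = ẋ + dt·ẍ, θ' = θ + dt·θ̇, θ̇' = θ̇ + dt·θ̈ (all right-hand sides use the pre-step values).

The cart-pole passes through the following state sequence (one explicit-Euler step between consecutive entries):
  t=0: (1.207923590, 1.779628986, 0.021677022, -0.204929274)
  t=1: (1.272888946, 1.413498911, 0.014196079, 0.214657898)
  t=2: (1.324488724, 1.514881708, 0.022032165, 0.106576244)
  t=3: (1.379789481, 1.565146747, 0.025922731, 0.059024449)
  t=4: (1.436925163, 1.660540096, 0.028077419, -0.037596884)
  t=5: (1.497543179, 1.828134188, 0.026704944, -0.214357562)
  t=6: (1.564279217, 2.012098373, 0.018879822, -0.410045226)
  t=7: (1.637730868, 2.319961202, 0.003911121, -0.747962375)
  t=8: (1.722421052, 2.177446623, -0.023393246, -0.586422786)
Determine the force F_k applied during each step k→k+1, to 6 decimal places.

F_0 = -14.645022 N
F_1 = 4.072671 N
F_2 = 2.032271 N
F_3 = 3.843127 N
F_4 = 6.736776 N
F_5 = 7.391105 N
F_6 = 12.346198 N
F_7 = -5.704431 N

step 0→1:
  ẍ = (ẋ'−ẋ)/dt = (1.413498911−1.779628986)/0.036505 = -10.029587
  θ̈ = (θ̇'−θ̇)/dt = (0.214657898−-0.204929274)/0.036505 = 11.493964
  sinθ=0.021675, cosθ=0.999765
  F = (M+m)·ẍ + m·l·cosθ·θ̈ − m·l·sinθ·θ̇² = -15.551687 + 0.906737 − 0.000072 = -14.645022
step 1→2:
  ẍ = (ẋ'−ẋ)/dt = (1.514881708−1.413498911)/0.036505 = 2.777230
  θ̈ = (θ̇'−θ̇)/dt = (0.106576244−0.214657898)/0.036505 = -2.960736
  sinθ=0.014196, cosθ=0.999899
  F = (M+m)·ẍ + m·l·cosθ·θ̈ − m·l·sinθ·θ̇² = 4.306321 + -0.233598 − 0.000052 = 4.072671
step 2→3:
  ẍ = (ẋ'−ẋ)/dt = (1.565146747−1.514881708)/0.036505 = 1.376936
  θ̈ = (θ̇'−θ̇)/dt = (0.059024449−0.106576244)/0.036505 = -1.302610
  sinθ=0.022030, cosθ=0.999757
  F = (M+m)·ẍ + m·l·cosθ·θ̈ − m·l·sinθ·θ̇² = 2.135050 + -0.102760 − 0.000020 = 2.032271
step 3→4:
  ẍ = (ẋ'−ẋ)/dt = (1.660540096−1.565146747)/0.036505 = 2.613158
  θ̈ = (θ̇'−θ̇)/dt = (-0.037596884−0.059024449)/0.036505 = -2.646797
  sinθ=0.025920, cosθ=0.999664
  F = (M+m)·ẍ + m·l·cosθ·θ̈ − m·l·sinθ·θ̇² = 4.051914 + -0.208780 − 0.000007 = 3.843127
step 4→5:
  ẍ = (ẋ'−ẋ)/dt = (1.828134188−1.660540096)/0.036505 = 4.590990
  θ̈ = (θ̇'−θ̇)/dt = (-0.214357562−-0.037596884)/0.036505 = -4.842095
  sinθ=0.028074, cosθ=0.999606
  F = (M+m)·ẍ + m·l·cosθ·θ̈ − m·l·sinθ·θ̇² = 7.118702 + -0.381923 − 0.000003 = 6.736776
step 5→6:
  ẍ = (ẋ'−ẋ)/dt = (2.012098373−1.828134188)/0.036505 = 5.039424
  θ̈ = (θ̇'−θ̇)/dt = (-0.410045226−-0.214357562)/0.036505 = -5.360572
  sinθ=0.026702, cosθ=0.999643
  F = (M+m)·ẍ + m·l·cosθ·θ̈ − m·l·sinθ·θ̇² = 7.814036 + -0.422834 − 0.000097 = 7.391105
step 6→7:
  ẍ = (ẋ'−ẋ)/dt = (2.319961202−2.012098373)/0.036505 = 8.433443
  θ̈ = (θ̇'−θ̇)/dt = (-0.747962375−-0.410045226)/0.036505 = -9.256736
  sinθ=0.018879, cosθ=0.999822
  F = (M+m)·ẍ + m·l·cosθ·θ̈ − m·l·sinθ·θ̇² = 13.076736 + -0.730288 − 0.000250 = 12.346198
step 7→8:
  ẍ = (ẋ'−ẋ)/dt = (2.177446623−2.319961202)/0.036505 = -3.903974
  θ̈ = (θ̇'−θ̇)/dt = (-0.586422786−-0.747962375)/0.036505 = 4.425136
  sinθ=0.003911, cosθ=0.999992
  F = (M+m)·ẍ + m·l·cosθ·θ̈ − m·l·sinθ·θ̇² = -6.053428 + 0.349170 − 0.000173 = -5.704431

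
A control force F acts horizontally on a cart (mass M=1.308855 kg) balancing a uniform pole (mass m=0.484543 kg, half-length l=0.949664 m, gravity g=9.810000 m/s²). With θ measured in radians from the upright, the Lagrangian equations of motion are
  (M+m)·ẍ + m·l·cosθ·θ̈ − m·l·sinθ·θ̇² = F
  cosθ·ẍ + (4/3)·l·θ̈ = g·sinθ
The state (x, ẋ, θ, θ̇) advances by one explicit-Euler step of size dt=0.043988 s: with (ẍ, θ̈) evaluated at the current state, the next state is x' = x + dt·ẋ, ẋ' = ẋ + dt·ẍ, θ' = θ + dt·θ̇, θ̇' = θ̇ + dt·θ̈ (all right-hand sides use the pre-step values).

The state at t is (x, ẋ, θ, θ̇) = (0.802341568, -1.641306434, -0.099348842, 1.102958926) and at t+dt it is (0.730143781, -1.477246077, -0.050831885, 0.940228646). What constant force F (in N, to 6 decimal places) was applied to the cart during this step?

ẍ = (ẋ'−ẋ)/dt = (-1.477246077−-1.641306434)/0.043988 = 3.729662
θ̈ = (θ̇'−θ̇)/dt = (0.940228646−1.102958926)/0.043988 = -3.699424
sinθ=-0.099185, cosθ=0.995069
F = (M+m)·ẍ + m·l·cosθ·θ̈ − m·l·sinθ·θ̇² = 6.688768 + -1.693907 − -0.055523 = 5.050383

F = 5.050383 N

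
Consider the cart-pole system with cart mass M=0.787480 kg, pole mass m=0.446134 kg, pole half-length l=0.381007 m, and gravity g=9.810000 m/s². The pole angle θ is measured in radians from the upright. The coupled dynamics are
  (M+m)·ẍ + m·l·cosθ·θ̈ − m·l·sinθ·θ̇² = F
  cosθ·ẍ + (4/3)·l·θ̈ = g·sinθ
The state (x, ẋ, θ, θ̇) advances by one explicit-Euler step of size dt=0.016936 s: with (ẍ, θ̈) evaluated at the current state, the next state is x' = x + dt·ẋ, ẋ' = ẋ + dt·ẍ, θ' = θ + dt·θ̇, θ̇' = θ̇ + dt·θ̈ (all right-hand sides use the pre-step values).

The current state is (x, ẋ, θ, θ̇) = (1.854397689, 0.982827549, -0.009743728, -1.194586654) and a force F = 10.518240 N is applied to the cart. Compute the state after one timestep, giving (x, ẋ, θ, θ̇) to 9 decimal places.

(1.871042856, 1.181525571, -0.029975248, -1.588885332)

sinθ=-0.009743574, cosθ=0.999952530
temp = (F + m·l·θ̇²·sinθ)/(M+m) = (10.518240 + -0.002363480)/1.233614 = 8.524446480
θ̈ = (g·sinθ − cosθ·temp)/(l·(4/3 − m·cos²θ/(M+m))) = -23.281688615
ẍ = temp − m·l·θ̈·cosθ/(M+m) = 11.732287581
Euler: x'=1.854397689+0.016936·0.982827549=1.871042856, ẋ'=0.982827549+0.016936·11.732287581=1.181525571
       θ'=-0.009743728+0.016936·-1.194586654=-0.029975248, θ̇'=-1.194586654+0.016936·-23.281688615=-1.588885332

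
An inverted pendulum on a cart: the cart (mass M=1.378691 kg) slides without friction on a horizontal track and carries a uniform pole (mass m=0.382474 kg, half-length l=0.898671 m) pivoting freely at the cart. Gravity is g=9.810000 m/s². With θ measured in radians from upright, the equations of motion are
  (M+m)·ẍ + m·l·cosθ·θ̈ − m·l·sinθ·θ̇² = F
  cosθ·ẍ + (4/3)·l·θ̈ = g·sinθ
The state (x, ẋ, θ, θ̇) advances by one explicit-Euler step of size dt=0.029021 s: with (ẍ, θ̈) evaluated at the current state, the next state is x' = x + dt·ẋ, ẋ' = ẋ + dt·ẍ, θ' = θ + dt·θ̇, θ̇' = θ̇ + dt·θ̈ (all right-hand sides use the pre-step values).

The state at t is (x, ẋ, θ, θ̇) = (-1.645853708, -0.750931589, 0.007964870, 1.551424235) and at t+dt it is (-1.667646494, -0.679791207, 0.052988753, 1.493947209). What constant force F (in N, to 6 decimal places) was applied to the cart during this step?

F = 3.629904 N

ẍ = (ẋ'−ẋ)/dt = (-0.679791207−-0.750931589)/0.029021 = 2.451341
θ̈ = (θ̇'−θ̇)/dt = (1.493947209−1.551424235)/0.029021 = -1.980532
sinθ=0.007965, cosθ=0.999968
F = (M+m)·ẍ + m·l·cosθ·θ̈ − m·l·sinθ·θ̇² = 4.317217 + -0.680724 − 0.006589 = 3.629904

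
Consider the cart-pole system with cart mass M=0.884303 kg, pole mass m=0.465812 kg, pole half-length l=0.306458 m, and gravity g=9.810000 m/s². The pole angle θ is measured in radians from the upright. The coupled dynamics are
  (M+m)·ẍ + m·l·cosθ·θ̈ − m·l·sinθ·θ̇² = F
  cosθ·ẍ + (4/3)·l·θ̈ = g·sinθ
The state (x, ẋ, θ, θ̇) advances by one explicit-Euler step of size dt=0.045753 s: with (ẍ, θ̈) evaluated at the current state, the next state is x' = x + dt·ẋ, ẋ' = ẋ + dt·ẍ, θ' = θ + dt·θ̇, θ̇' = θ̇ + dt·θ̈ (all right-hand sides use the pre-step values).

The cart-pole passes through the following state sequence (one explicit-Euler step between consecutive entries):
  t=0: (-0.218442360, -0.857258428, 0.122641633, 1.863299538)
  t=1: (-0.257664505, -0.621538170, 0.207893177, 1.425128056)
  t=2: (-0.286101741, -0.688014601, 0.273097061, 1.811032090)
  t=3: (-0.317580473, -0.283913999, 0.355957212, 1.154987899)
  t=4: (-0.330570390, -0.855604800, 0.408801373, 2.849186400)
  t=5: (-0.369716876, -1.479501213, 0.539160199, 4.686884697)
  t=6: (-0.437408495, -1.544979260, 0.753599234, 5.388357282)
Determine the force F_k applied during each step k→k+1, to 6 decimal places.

F_0 = 5.538335 N
F_1 = -0.843363 N
F_2 = 9.827197 N
F_3 = -11.981629 N
F_4 = -13.609822 N
F_5 = -1.663999 N

step 0→1:
  ẍ = (ẋ'−ẋ)/dt = (-0.621538170−-0.857258428)/0.045753 = 5.152018
  θ̈ = (θ̇'−θ̇)/dt = (1.425128056−1.863299538)/0.045753 = -9.576891
  sinθ=0.122334, cosθ=0.992489
  F = (M+m)·ẍ + m·l·cosθ·θ̈ − m·l·sinθ·θ̇² = 6.955816 + -1.356850 − 0.060631 = 5.538335
step 1→2:
  ẍ = (ẋ'−ẋ)/dt = (-0.688014601−-0.621538170)/0.045753 = -1.452941
  θ̈ = (θ̇'−θ̇)/dt = (1.811032090−1.425128056)/0.045753 = 8.434508
  sinθ=0.206399, cosθ=0.978468
  F = (M+m)·ẍ + m·l·cosθ·θ̈ − m·l·sinθ·θ̇² = -1.961638 + 1.178116 − 0.059841 = -0.843363
step 2→3:
  ẍ = (ẋ'−ẋ)/dt = (-0.283913999−-0.688014601)/0.045753 = 8.832221
  θ̈ = (θ̇'−θ̇)/dt = (1.154987899−1.811032090)/0.045753 = -14.338824
  sinθ=0.269715, cosθ=0.962940
  F = (M+m)·ẍ + m·l·cosθ·θ̈ − m·l·sinθ·θ̇² = 11.924514 + -1.971036 − 0.126281 = 9.827197
step 3→4:
  ẍ = (ẋ'−ẋ)/dt = (-0.855604800−-0.283913999)/0.045753 = -12.495154
  θ̈ = (θ̇'−θ̇)/dt = (2.849186400−1.154987899)/0.045753 = 37.029233
  sinθ=0.348488, cosθ=0.937313
  F = (M+m)·ẍ + m·l·cosθ·θ̈ − m·l·sinθ·θ̇² = -16.869895 + 4.954629 − 0.066363 = -11.981629
step 4→5:
  ẍ = (ẋ'−ẋ)/dt = (-1.479501213−-0.855604800)/0.045753 = -13.636186
  θ̈ = (θ̇'−θ̇)/dt = (4.686884697−2.849186400)/0.045753 = 40.165635
  sinθ=0.397510, cosθ=0.917598
  F = (M+m)·ẍ + m·l·cosθ·θ̈ − m·l·sinθ·θ̇² = -18.410419 + 5.261247 − 0.460650 = -13.609822
step 5→6:
  ẍ = (ẋ'−ẋ)/dt = (-1.544979260−-1.479501213)/0.045753 = -1.431120
  θ̈ = (θ̇'−θ̇)/dt = (5.388357282−4.686884697)/0.045753 = 15.331729
  sinθ=0.513416, cosθ=0.858140
  F = (M+m)·ẍ + m·l·cosθ·θ̈ − m·l·sinθ·θ̇² = -1.932177 + 1.878153 − 1.609975 = -1.663999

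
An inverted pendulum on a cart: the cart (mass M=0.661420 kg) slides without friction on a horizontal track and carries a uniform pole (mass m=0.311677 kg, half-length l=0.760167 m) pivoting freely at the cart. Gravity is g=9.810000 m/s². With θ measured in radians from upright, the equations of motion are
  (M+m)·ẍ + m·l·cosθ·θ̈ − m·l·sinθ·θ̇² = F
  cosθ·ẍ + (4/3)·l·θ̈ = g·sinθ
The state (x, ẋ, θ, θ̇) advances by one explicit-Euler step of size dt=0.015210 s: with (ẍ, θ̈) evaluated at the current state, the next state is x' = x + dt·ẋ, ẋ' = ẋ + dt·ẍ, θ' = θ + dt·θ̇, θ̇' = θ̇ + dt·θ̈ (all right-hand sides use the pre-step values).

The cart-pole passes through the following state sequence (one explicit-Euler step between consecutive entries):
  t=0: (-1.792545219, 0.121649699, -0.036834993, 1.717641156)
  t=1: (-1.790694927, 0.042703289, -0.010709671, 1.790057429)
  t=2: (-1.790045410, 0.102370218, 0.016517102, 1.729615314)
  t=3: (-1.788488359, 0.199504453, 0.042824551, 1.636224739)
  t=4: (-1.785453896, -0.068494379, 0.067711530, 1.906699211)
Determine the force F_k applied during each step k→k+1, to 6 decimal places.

step 0→1:
  ẍ = (ẋ'−ẋ)/dt = (0.042703289−0.121649699)/0.015210 = -5.190428
  θ̈ = (θ̇'−θ̇)/dt = (1.790057429−1.717641156)/0.015210 = 4.761096
  sinθ=-0.036827, cosθ=0.999322
  F = (M+m)·ẍ + m·l·cosθ·θ̈ − m·l·sinθ·θ̇² = -5.050790 + 1.127265 − -0.025742 = -3.897783
step 1→2:
  ẍ = (ẋ'−ẋ)/dt = (0.102370218−0.042703289)/0.015210 = 3.922875
  θ̈ = (θ̇'−θ̇)/dt = (1.729615314−1.790057429)/0.015210 = -3.973841
  sinθ=-0.010709, cosθ=0.999943
  F = (M+m)·ẍ + m·l·cosθ·θ̈ − m·l·sinθ·θ̇² = 3.817338 + -0.941454 − -0.008130 = 2.884014
step 2→3:
  ẍ = (ẋ'−ẋ)/dt = (0.199504453−0.102370218)/0.015210 = 6.386209
  θ̈ = (θ̇'−θ̇)/dt = (1.636224739−1.729615314)/0.015210 = -6.140077
  sinθ=0.016516, cosθ=0.999864
  F = (M+m)·ẍ + m·l·cosθ·θ̈ − m·l·sinθ·θ̇² = 6.214401 + -1.454549 − 0.011706 = 4.748145
step 3→4:
  ẍ = (ẋ'−ẋ)/dt = (-0.068494379−0.199504453)/0.015210 = -17.619910
  θ̈ = (θ̇'−θ̇)/dt = (1.906699211−1.636224739)/0.015210 = 17.782674
  sinθ=0.042811, cosθ=0.999083
  F = (M+m)·ẍ + m·l·cosθ·θ̈ − m·l·sinθ·θ̇² = -17.145882 + 4.209325 − 0.027156 = -12.963712

F_0 = -3.897783 N
F_1 = 2.884014 N
F_2 = 4.748145 N
F_3 = -12.963712 N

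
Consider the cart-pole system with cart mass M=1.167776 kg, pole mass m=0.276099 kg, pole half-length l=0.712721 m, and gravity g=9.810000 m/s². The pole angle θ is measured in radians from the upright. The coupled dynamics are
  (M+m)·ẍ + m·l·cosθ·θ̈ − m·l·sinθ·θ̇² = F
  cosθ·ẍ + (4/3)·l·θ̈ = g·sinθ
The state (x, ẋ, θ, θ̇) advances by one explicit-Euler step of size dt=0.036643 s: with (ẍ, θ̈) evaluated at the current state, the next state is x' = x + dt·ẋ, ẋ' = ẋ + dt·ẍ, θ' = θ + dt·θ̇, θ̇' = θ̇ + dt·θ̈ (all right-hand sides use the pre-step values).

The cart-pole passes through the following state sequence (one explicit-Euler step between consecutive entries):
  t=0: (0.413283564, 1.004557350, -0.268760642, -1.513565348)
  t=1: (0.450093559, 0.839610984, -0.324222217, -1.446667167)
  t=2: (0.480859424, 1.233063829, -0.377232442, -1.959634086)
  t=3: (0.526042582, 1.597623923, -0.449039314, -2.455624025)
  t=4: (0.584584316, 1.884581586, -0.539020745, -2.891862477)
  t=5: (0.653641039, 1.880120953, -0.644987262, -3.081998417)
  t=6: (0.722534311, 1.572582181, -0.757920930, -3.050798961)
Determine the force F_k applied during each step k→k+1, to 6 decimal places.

F_0 = -6.033454 N
F_1 = 13.023525 N
F_2 = 12.167120 N
F_3 = 9.711884 N
F_4 = -0.207355 N
F_5 = -10.860596 N

step 0→1:
  ẍ = (ẋ'−ẋ)/dt = (0.839610984−1.004557350)/0.036643 = -4.501443
  θ̈ = (θ̇'−θ̇)/dt = (-1.446667167−-1.513565348)/0.036643 = 1.825674
  sinθ=-0.265537, cosθ=0.964101
  F = (M+m)·ẍ + m·l·cosθ·θ̈ − m·l·sinθ·θ̇² = -6.499521 + 0.346362 − -0.119705 = -6.033454
step 1→2:
  ẍ = (ẋ'−ẋ)/dt = (1.233063829−0.839610984)/0.036643 = 10.737463
  θ̈ = (θ̇'−θ̇)/dt = (-1.959634086−-1.446667167)/0.036643 = -13.999043
  sinθ=-0.318572, cosθ=0.947899
  F = (M+m)·ẍ + m·l·cosθ·θ̈ − m·l·sinθ·θ̇² = 15.503554 + -2.611227 − -0.131198 = 13.023525
step 2→3:
  ẍ = (ẋ'−ẋ)/dt = (1.597623923−1.233063829)/0.036643 = 9.948970
  θ̈ = (θ̇'−θ̇)/dt = (-2.455624025−-1.959634086)/0.036643 = -13.535735
  sinθ=-0.368349, cosθ=0.929688
  F = (M+m)·ẍ + m·l·cosθ·θ̈ − m·l·sinθ·θ̇² = 14.365069 + -2.476300 − -0.278352 = 12.167120
step 3→4:
  ẍ = (ẋ'−ẋ)/dt = (1.884581586−1.597623923)/0.036643 = 7.831173
  θ̈ = (θ̇'−θ̇)/dt = (-2.891862477−-2.455624025)/0.036643 = -11.905097
  sinθ=-0.434100, cosθ=0.900865
  F = (M+m)·ẍ + m·l·cosθ·θ̈ − m·l·sinθ·θ̇² = 11.307235 + -2.110458 − -0.515108 = 9.711884
step 4→5:
  ẍ = (ẋ'−ẋ)/dt = (1.880120953−1.884581586)/0.036643 = -0.121732
  θ̈ = (θ̇'−θ̇)/dt = (-3.081998417−-2.891862477)/0.036643 = -5.188875
  sinθ=-0.513296, cosθ=0.858212
  F = (M+m)·ẍ + m·l·cosθ·θ̈ − m·l·sinθ·θ̇² = -0.175766 + -0.876298 − -0.844710 = -0.207355
step 5→6:
  ẍ = (ẋ'−ẋ)/dt = (1.572582181−1.880120953)/0.036643 = -8.392838
  θ̈ = (θ̇'−θ̇)/dt = (-3.050798961−-3.081998417)/0.036643 = 0.851444
  sinθ=-0.601188, cosθ=0.799107
  F = (M+m)·ẍ + m·l·cosθ·θ̈ − m·l·sinθ·θ̇² = -12.118209 + 0.133889 − -1.123724 = -10.860596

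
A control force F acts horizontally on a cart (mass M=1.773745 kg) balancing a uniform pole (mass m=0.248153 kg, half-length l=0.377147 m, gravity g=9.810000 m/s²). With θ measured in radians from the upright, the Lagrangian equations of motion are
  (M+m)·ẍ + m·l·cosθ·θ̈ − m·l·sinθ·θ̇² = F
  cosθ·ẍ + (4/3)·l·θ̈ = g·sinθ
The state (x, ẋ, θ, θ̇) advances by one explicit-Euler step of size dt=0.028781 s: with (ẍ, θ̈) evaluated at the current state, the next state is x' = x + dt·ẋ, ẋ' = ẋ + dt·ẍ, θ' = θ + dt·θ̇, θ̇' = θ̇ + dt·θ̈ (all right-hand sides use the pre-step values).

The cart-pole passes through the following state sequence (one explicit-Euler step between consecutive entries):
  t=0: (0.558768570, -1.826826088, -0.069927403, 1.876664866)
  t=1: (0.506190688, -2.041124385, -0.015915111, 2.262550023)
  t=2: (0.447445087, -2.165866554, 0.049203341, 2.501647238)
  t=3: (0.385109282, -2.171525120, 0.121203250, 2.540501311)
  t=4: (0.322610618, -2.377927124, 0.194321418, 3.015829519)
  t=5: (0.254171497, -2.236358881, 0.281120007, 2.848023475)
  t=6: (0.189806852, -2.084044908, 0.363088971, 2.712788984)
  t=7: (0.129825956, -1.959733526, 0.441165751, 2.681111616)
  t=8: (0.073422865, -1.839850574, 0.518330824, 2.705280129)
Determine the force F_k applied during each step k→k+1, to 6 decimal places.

F_0 = -13.779913 N
F_1 = -7.978256 N
F_2 = -0.300135 N
F_3 = -13.038674 N
F_4 = 9.245556 N
F_5 = 10.067129 N
F_6 = 8.392104 N
F_7 = 8.205716 N

step 0→1:
  ẍ = (ẋ'−ẋ)/dt = (-2.041124385−-1.826826088)/0.028781 = -7.445825
  θ̈ = (θ̇'−θ̇)/dt = (2.262550023−1.876664866)/0.028781 = 13.407635
  sinθ=-0.069870, cosθ=0.997556
  F = (M+m)·ẍ + m·l·cosθ·θ̈ − m·l·sinθ·θ̇² = -15.054699 + 1.251756 − -0.023030 = -13.779913
step 1→2:
  ẍ = (ẋ'−ẋ)/dt = (-2.165866554−-2.041124385)/0.028781 = -4.334185
  θ̈ = (θ̇'−θ̇)/dt = (2.501647238−2.262550023)/0.028781 = 8.307467
  sinθ=-0.015914, cosθ=0.999873
  F = (M+m)·ẍ + m·l·cosθ·θ̈ − m·l·sinθ·θ̇² = -8.763279 + 0.777399 − -0.007625 = -7.978256
step 2→3:
  ẍ = (ẋ'−ẋ)/dt = (-2.171525120−-2.165866554)/0.028781 = -0.196608
  θ̈ = (θ̇'−θ̇)/dt = (2.540501311−2.501647238)/0.028781 = 1.349990
  sinθ=0.049183, cosθ=0.998790
  F = (M+m)·ẍ + m·l·cosθ·θ̈ − m·l·sinθ·θ̇² = -0.397521 + 0.126193 − 0.028807 = -0.300135
step 3→4:
  ẍ = (ẋ'−ẋ)/dt = (-2.377927124−-2.171525120)/0.028781 = -7.171467
  θ̈ = (θ̇'−θ̇)/dt = (3.015829519−2.540501311)/0.028781 = 16.515347
  sinθ=0.120907, cosθ=0.992664
  F = (M+m)·ẍ + m·l·cosθ·θ̈ − m·l·sinθ·θ̇² = -14.499976 + 1.534335 − 0.073033 = -13.038674
step 4→5:
  ẍ = (ẋ'−ẋ)/dt = (-2.236358881−-2.377927124)/0.028781 = 4.918809
  θ̈ = (θ̇'−θ̇)/dt = (2.848023475−3.015829519)/0.028781 = -5.830445
  sinθ=0.193101, cosθ=0.981179
  F = (M+m)·ẍ + m·l·cosθ·θ̈ − m·l·sinθ·θ̇² = 9.945330 + -0.535402 − 0.164372 = 9.245556
step 5→6:
  ẍ = (ẋ'−ẋ)/dt = (-2.084044908−-2.236358881)/0.028781 = 5.292171
  θ̈ = (θ̇'−θ̇)/dt = (2.712788984−2.848023475)/0.028781 = -4.698742
  sinθ=0.277432, cosθ=0.960745
  F = (M+m)·ẍ + m·l·cosθ·θ̈ − m·l·sinθ·θ̇² = 10.700230 + -0.422494 − 0.210607 = 10.067129
step 6→7:
  ẍ = (ẋ'−ẋ)/dt = (-1.959733526−-2.084044908)/0.028781 = 4.319217
  θ̈ = (θ̇'−θ̇)/dt = (2.681111616−2.712788984)/0.028781 = -1.100635
  sinθ=0.355164, cosθ=0.934804
  F = (M+m)·ẍ + m·l·cosθ·θ̈ − m·l·sinθ·θ̇² = 8.733016 + -0.096293 − 0.244619 = 8.392104
step 7→8:
  ẍ = (ẋ'−ẋ)/dt = (-1.839850574−-1.959733526)/0.028781 = 4.165350
  θ̈ = (θ̇'−θ̇)/dt = (2.705280129−2.681111616)/0.028781 = 0.839738
  sinθ=0.426994, cosθ=0.904255
  F = (M+m)·ẍ + m·l·cosθ·θ̈ − m·l·sinθ·θ̇² = 8.421914 + 0.071066 − 0.287264 = 8.205716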